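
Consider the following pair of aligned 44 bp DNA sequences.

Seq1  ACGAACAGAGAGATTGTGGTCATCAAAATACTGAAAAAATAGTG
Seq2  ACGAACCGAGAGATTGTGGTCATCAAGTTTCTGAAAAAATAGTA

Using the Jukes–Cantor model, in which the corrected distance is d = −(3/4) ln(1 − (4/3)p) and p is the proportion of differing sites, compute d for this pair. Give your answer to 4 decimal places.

0.1232

Mismatches occur at site 7 (A↔C), site 27 (A↔G), site 28 (A↔T), site 30 (A↔T), site 44 (G↔A).
p = 5/44 = 0.113636.
d = −0.75 · ln(1 − (4/3)·0.113636) = −0.75 · ln(0.848485) = −0.75 · (-0.164303) = 0.1232.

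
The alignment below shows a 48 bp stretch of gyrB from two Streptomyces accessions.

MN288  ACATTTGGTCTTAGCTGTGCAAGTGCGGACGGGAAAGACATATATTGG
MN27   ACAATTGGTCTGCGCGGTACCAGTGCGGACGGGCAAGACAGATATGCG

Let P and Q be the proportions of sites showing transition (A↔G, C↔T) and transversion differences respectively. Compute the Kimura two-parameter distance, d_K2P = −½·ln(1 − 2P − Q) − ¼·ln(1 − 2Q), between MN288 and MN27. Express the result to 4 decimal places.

0.2476

The sequences differ at positions 4 (T/A, transversion), 12 (T/G, transversion), 13 (A/C, transversion), 16 (T/G, transversion), 19 (G/A, transition), 21 (A/C, transversion), 34 (A/C, transversion), 41 (T/G, transversion), 46 (T/G, transversion), 47 (G/C, transversion).
Of the 10 differences, 1 transition and 9 transversions over 48 sites: P = 1/48 = 0.020833, Q = 9/48 = 0.187500.
d = −0.5·ln(0.770834) − 0.25·ln(0.625000) = −0.5·(-0.260282) − 0.25·(-0.470004) = 0.2476.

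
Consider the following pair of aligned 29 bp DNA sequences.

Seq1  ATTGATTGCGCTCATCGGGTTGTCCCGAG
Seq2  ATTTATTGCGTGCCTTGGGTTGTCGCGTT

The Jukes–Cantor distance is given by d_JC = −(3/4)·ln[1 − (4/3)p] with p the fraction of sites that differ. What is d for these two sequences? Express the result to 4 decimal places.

Differing sites — 4:G/T; 11:C/T; 12:T/G; 14:A/C; 16:C/T; 25:C/G; 28:A/T; 29:G/T.
p = 8/29 = 0.275862.
d = −0.75 · ln(1 − (4/3)·0.275862) = −0.75 · ln(0.632184) = −0.75 · (-0.458575) = 0.3439.

0.3439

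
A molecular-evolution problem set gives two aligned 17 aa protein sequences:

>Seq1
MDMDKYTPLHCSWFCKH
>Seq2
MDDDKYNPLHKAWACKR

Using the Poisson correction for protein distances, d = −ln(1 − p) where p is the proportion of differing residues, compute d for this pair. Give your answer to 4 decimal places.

0.4353

Mismatches occur at site 3 (M/D), site 7 (T/N), site 11 (C/K), site 12 (S/A), site 14 (F/A), site 17 (H/R).
p = 6/17 = 0.352941.
d = −ln(1 − 0.352941) = −ln(0.647059) = 0.4353.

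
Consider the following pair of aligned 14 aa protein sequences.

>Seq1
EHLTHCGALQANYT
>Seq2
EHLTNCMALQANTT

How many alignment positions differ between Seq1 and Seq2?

The sequences differ at positions 5 (H/N), 7 (G/M), 13 (Y/T).
That gives 3 mismatches out of 14 aligned sites, so the Hamming distance is 3.

3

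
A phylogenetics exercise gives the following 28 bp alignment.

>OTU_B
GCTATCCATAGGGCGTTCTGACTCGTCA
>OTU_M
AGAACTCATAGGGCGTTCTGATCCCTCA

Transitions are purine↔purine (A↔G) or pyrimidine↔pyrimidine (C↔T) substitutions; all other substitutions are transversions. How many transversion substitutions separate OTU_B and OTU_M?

3

Differing sites — 1:G/A (Ti); 2:C/G (Tv); 3:T/A (Tv); 5:T/C (Ti); 6:C/T (Ti); 22:C/T (Ti); 23:T/C (Ti); 25:G/C (Tv).
Of the 8 differences, 5 transitions and 3 transversions, so the answer is 3.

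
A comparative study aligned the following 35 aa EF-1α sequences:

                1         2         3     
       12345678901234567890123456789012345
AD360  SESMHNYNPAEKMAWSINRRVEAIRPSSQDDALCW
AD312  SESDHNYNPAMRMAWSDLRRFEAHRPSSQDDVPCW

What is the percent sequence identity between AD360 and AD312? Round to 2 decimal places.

Differing sites — 4:M/D; 11:E/M; 12:K/R; 17:I/D; 18:N/L; 21:V/F; 24:I/H; 32:A/V; 33:L/P.
26 of the 35 sites match, so the percent identity is 26/35 × 100 = 74.29%.

74.29%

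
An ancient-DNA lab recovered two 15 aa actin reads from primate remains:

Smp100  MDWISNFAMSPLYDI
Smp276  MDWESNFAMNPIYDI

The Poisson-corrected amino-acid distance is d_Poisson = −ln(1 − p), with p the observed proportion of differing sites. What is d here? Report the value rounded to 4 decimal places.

0.2231

Mismatches occur at site 4 (I↔E), site 10 (S↔N), site 12 (L↔I).
p = 3/15 = 0.200000.
d = −ln(1 − 0.200000) = −ln(0.800000) = 0.2231.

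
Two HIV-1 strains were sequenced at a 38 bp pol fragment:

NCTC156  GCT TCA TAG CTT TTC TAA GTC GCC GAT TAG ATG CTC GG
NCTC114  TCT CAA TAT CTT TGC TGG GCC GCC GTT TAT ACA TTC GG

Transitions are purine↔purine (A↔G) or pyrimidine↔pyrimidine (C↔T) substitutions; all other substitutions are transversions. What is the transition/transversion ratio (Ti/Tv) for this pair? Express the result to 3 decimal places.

1.167

Mismatches occur at site 1 (G→T, transversion), site 4 (T→C, transition), site 5 (C→A, transversion), site 9 (G→T, transversion), site 14 (T→G, transversion), site 17 (A→G, transition), site 18 (A→G, transition), site 20 (T→C, transition), site 26 (A→T, transversion), site 30 (G→T, transversion), site 32 (T→C, transition), site 33 (G→A, transition), site 34 (C→T, transition).
Of the 13 differences, 7 transitions and 6 transversions, so Ti/Tv = 7/6 = 1.167.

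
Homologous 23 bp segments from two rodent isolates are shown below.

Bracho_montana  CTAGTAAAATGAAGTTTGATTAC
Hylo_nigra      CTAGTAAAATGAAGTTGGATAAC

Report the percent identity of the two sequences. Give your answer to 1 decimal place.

91.3%

Differing sites — 17:T/G; 21:T/A.
21 of the 23 sites match, so the percent identity is 21/23 × 100 = 91.3%.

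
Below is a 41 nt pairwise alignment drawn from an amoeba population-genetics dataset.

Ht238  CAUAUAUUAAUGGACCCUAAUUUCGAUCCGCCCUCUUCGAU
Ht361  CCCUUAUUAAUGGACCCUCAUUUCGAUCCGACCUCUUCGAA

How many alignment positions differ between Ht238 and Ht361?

The sequences differ at positions 2 (A/C), 3 (U/C), 4 (A/U), 19 (A/C), 31 (C/A), 41 (U/A).
That gives 6 mismatches out of 41 aligned sites, so the Hamming distance is 6.

6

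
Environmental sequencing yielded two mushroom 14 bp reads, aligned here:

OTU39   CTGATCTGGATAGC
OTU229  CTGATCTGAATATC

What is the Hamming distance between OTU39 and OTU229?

2

Mismatches occur at site 9 (G→A), site 13 (G→T).
That gives 2 mismatches out of 14 aligned sites, so the Hamming distance is 2.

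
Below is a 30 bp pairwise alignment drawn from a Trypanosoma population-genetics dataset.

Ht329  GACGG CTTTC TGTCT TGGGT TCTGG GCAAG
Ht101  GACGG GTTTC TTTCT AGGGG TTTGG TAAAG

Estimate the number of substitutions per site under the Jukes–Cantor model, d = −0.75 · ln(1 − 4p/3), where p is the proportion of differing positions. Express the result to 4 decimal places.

Mismatches occur at site 6 (C/G), site 12 (G/T), site 16 (T/A), site 20 (T/G), site 22 (C/T), site 26 (G/T), site 27 (C/A).
p = 7/30 = 0.233333.
d = −0.75 · ln(1 − (4/3)·0.233333) = −0.75 · ln(0.688889) = −0.75 · (-0.372675) = 0.2795.

0.2795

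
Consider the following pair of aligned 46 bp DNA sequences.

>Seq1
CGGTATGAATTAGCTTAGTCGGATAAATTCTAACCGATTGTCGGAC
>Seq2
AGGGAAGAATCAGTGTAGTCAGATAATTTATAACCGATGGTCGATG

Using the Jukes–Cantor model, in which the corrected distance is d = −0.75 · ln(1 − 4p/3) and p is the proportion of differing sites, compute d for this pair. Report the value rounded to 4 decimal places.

Differing sites — 1:C/A; 4:T/G; 6:T/A; 11:T/C; 14:C/T; 15:T/G; 21:G/A; 27:A/T; 30:C/A; 39:T/G; 44:G/A; 45:A/T; 46:C/G.
p = 13/46 = 0.282609.
d = −0.75 · ln(1 − (4/3)·0.282609) = −0.75 · ln(0.623188) = −0.75 · (-0.472907) = 0.3547.

0.3547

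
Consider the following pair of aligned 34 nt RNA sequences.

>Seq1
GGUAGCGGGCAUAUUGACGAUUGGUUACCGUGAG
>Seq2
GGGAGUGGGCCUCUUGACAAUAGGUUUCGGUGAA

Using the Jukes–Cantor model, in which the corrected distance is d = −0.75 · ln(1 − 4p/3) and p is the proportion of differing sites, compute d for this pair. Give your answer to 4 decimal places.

Differing sites — 3:U/G; 6:C/U; 11:A/C; 13:A/C; 19:G/A; 22:U/A; 27:A/U; 29:C/G; 34:G/A.
p = 9/34 = 0.264706.
d = −0.75 · ln(1 − (4/3)·0.264706) = −0.75 · ln(0.647059) = −0.75 · (-0.435318) = 0.3265.

0.3265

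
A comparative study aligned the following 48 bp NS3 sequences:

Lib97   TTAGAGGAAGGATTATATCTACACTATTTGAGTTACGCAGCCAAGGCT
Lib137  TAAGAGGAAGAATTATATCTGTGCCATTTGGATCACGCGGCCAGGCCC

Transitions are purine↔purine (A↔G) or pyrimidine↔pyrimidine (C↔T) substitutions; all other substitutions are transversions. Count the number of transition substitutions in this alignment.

Mismatches occur at site 2 (T/A, transversion), site 11 (G/A, transition), site 21 (A/G, transition), site 22 (C/T, transition), site 23 (A/G, transition), site 25 (T/C, transition), site 31 (A/G, transition), site 32 (G/A, transition), site 34 (T/C, transition), site 39 (A/G, transition), site 44 (A/G, transition), site 46 (G/C, transversion), site 48 (T/C, transition).
Of the 13 differences, 11 transitions and 2 transversions, so the answer is 11.

11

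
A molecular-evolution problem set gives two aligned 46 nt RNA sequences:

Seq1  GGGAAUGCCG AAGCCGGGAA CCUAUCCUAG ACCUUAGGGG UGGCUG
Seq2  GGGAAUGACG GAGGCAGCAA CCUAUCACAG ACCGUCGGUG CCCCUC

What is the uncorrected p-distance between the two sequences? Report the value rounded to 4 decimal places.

0.3043

Differing sites — 8:C/A; 11:A/G; 14:C/G; 16:G/A; 18:G/C; 27:C/A; 28:U/C; 34:U/G; 36:A/C; 39:G/U; 41:U/C; 42:G/C; 43:G/C; 46:G/C.
There are 14 differences over 46 sites, so p = 14/46 = 0.3043.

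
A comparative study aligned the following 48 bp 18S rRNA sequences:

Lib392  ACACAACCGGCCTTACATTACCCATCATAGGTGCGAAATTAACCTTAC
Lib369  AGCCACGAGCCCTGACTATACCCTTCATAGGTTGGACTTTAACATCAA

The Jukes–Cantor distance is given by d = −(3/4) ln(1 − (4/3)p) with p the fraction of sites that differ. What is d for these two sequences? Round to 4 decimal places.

0.4793

Mismatches occur at site 2 (C/G), site 3 (A/C), site 6 (A/C), site 7 (C/G), site 8 (C/A), site 10 (G/C), site 14 (T/G), site 17 (A/T), site 18 (T/A), site 24 (A/T), site 33 (G/T), site 34 (C/G), site 37 (A/C), site 38 (A/T), site 44 (C/A), site 46 (T/C), site 48 (C/A).
p = 17/48 = 0.354167.
d = −0.75 · ln(1 − (4/3)·0.354167) = −0.75 · ln(0.527777) = −0.75 · (-0.639081) = 0.4793.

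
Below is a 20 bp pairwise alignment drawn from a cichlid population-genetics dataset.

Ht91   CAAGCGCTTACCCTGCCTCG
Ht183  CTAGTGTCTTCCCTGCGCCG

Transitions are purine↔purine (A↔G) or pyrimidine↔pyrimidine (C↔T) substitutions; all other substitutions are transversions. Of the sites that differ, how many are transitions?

The sequences differ at positions 2 (A/T, transversion), 5 (C/T, transition), 7 (C/T, transition), 8 (T/C, transition), 10 (A/T, transversion), 17 (C/G, transversion), 18 (T/C, transition).
Of the 7 differences, 4 transitions and 3 transversions, so the answer is 4.

4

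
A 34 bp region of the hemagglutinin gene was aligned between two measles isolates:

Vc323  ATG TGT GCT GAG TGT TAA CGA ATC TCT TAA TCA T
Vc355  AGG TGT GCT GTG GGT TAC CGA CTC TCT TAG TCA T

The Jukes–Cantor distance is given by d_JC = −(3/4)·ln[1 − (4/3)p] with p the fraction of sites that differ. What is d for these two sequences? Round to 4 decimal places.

The sequences differ at positions 2 (T/G), 11 (A/T), 13 (T/G), 18 (A/C), 22 (A/C), 30 (A/G).
p = 6/34 = 0.176471.
d = −0.75 · ln(1 − (4/3)·0.176471) = −0.75 · ln(0.764705) = −0.75 · (-0.268265) = 0.2012.

0.2012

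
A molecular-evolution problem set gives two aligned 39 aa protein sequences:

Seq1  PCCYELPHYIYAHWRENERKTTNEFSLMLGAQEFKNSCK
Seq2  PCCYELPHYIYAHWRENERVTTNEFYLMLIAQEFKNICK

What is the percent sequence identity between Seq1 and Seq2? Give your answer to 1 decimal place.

89.7%

The sequences differ at positions 20 (K/V), 26 (S/Y), 30 (G/I), 37 (S/I).
35 of the 39 sites match, so the percent identity is 35/39 × 100 = 89.7%.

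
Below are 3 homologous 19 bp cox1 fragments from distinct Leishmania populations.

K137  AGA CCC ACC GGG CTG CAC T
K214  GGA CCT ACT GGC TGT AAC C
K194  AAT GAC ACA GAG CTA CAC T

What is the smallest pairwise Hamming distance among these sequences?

Pairwise Hamming distances:
  K137 vs K214: 9
  K137 vs K194: 7
  K214 vs K194: 14
The smallest is 7, between K137 and K194.

7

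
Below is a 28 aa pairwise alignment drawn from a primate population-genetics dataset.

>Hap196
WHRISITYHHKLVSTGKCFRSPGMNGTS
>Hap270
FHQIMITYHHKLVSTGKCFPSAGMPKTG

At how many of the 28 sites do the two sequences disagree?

Mismatches occur at site 1 (W↔F), site 3 (R↔Q), site 5 (S↔M), site 20 (R↔P), site 22 (P↔A), site 25 (N↔P), site 26 (G↔K), site 28 (S↔G).
That gives 8 mismatches out of 28 aligned sites, so the Hamming distance is 8.

8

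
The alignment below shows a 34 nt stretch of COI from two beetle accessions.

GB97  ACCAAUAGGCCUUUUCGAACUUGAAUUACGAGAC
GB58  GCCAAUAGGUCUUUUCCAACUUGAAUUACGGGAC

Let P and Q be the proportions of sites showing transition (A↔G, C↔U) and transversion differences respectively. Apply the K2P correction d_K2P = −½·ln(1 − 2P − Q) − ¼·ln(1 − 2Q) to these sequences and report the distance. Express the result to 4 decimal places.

Mismatches occur at site 1 (A/G, transition), site 10 (C/U, transition), site 17 (G/C, transversion), site 31 (A/G, transition).
Of the 4 differences, 3 transitions and 1 transversion over 34 sites: P = 3/34 = 0.088235, Q = 1/34 = 0.029412.
d = −0.5·ln(0.794118) − 0.25·ln(0.941176) = −0.5·(-0.230523) − 0.25·(-0.060625) = 0.1304.

0.1304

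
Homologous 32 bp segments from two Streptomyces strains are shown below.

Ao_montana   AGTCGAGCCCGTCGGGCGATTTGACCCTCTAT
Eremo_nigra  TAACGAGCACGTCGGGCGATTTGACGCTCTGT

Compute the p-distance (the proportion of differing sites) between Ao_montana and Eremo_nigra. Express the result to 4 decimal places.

Mismatches occur at site 1 (A/T), site 2 (G/A), site 3 (T/A), site 9 (C/A), site 26 (C/G), site 31 (A/G).
There are 6 differences over 32 sites, so p = 6/32 = 0.1875.

0.1875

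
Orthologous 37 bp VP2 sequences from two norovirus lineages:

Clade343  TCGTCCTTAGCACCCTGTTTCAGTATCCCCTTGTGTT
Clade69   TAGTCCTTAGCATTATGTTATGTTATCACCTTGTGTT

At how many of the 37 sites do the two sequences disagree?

9

The sequences differ at positions 2 (C/A), 13 (C/T), 14 (C/T), 15 (C/A), 20 (T/A), 21 (C/T), 22 (A/G), 23 (G/T), 28 (C/A).
That gives 9 mismatches out of 37 aligned sites, so the Hamming distance is 9.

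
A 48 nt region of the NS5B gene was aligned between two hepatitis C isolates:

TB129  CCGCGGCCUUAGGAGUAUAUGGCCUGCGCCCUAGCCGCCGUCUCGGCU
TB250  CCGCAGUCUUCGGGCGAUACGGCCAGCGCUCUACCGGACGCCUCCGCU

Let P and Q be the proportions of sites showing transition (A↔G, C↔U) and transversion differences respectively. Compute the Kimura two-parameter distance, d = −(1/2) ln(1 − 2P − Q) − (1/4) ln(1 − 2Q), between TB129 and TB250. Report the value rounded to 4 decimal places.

0.3709

The sequences differ at positions 5 (G/A, transition), 7 (C/U, transition), 11 (A/C, transversion), 14 (A/G, transition), 15 (G/C, transversion), 16 (U/G, transversion), 20 (U/C, transition), 25 (U/A, transversion), 30 (C/U, transition), 34 (G/C, transversion), 36 (C/G, transversion), 38 (C/A, transversion), 41 (U/C, transition), 45 (G/C, transversion).
Of the 14 differences, 6 transitions and 8 transversions over 48 sites: P = 6/48 = 0.125000, Q = 8/48 = 0.166667.
d = −0.5·ln(0.583333) − 0.25·ln(0.666666) = −0.5·(-0.538997) − 0.25·(-0.405466) = 0.3709.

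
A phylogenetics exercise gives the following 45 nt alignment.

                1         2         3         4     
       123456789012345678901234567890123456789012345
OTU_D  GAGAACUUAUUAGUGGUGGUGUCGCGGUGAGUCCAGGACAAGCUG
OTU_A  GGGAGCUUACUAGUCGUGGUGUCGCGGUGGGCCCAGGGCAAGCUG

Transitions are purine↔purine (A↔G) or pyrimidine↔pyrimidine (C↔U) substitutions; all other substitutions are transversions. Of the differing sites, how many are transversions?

1

Differing sites — 2:A/G (Ti); 5:A/G (Ti); 10:U/C (Ti); 15:G/C (Tv); 30:A/G (Ti); 32:U/C (Ti); 38:A/G (Ti).
Of the 7 differences, 6 transitions and 1 transversion, so the answer is 1.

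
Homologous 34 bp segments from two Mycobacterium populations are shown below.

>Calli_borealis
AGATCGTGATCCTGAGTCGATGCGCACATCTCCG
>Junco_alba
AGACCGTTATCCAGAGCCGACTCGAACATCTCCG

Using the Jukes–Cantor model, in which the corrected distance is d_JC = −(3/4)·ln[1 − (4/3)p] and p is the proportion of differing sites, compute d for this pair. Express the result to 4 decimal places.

0.2407

The sequences differ at positions 4 (T/C), 8 (G/T), 13 (T/A), 17 (T/C), 21 (T/C), 22 (G/T), 25 (C/A).
p = 7/34 = 0.205882.
d = −0.75 · ln(1 − (4/3)·0.205882) = −0.75 · ln(0.725491) = −0.75 · (-0.320907) = 0.2407.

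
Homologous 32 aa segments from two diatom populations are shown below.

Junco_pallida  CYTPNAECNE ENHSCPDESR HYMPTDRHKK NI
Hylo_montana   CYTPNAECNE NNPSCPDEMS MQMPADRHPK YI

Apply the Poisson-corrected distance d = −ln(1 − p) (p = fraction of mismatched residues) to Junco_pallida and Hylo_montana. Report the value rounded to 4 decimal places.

Mismatches occur at site 11 (E↔N), site 13 (H↔P), site 19 (S↔M), site 20 (R↔S), site 21 (H↔M), site 22 (Y↔Q), site 25 (T↔A), site 29 (K↔P), site 31 (N↔Y).
p = 9/32 = 0.281250.
d = −ln(1 − 0.281250) = −ln(0.718750) = 0.3302.

0.3302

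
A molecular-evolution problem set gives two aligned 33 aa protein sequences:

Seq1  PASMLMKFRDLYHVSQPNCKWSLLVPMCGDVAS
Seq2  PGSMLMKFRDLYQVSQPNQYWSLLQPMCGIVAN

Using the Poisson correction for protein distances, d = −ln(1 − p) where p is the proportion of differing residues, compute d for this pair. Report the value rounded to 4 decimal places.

Mismatches occur at site 2 (A/G), site 13 (H/Q), site 19 (C/Q), site 20 (K/Y), site 25 (V/Q), site 30 (D/I), site 33 (S/N).
p = 7/33 = 0.212121.
d = −ln(1 − 0.212121) = −ln(0.787879) = 0.2384.

0.2384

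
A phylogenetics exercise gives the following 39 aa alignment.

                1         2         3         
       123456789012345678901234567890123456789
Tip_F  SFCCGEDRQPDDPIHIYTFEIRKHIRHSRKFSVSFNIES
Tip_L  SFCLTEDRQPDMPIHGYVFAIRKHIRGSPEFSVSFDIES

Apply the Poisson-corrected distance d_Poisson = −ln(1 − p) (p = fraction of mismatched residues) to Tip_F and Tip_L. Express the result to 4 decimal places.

0.2963

Mismatches occur at site 4 (C→L), site 5 (G→T), site 12 (D→M), site 16 (I→G), site 18 (T→V), site 20 (E→A), site 27 (H→G), site 29 (R→P), site 30 (K→E), site 36 (N→D).
p = 10/39 = 0.256410.
d = −ln(1 − 0.256410) = −ln(0.743590) = 0.2963.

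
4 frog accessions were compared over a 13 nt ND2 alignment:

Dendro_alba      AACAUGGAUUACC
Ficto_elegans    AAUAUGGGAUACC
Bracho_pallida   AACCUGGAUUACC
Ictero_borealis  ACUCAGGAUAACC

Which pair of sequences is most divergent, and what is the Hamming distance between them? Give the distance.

6

Pairwise Hamming distances:
  Dendro_alba vs Ficto_elegans: 3
  Dendro_alba vs Bracho_pallida: 1
  Dendro_alba vs Ictero_borealis: 5
  Ficto_elegans vs Bracho_pallida: 4
  Ficto_elegans vs Ictero_borealis: 6
  Bracho_pallida vs Ictero_borealis: 4
The largest is 6, between Ficto_elegans and Ictero_borealis.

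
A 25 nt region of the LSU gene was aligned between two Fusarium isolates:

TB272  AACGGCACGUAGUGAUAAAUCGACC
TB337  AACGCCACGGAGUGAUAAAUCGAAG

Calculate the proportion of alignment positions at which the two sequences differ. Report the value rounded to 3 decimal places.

Mismatches occur at site 5 (G→C), site 10 (U→G), site 24 (C→A), site 25 (C→G).
There are 4 differences over 25 sites, so p = 4/25 = 0.160.

0.160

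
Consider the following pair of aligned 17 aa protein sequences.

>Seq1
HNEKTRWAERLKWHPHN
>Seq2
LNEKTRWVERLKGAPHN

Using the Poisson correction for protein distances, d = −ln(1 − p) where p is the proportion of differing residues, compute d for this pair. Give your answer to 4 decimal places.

0.2683

The sequences differ at positions 1 (H/L), 8 (A/V), 13 (W/G), 14 (H/A).
p = 4/17 = 0.235294.
d = −ln(1 − 0.235294) = −ln(0.764706) = 0.2683.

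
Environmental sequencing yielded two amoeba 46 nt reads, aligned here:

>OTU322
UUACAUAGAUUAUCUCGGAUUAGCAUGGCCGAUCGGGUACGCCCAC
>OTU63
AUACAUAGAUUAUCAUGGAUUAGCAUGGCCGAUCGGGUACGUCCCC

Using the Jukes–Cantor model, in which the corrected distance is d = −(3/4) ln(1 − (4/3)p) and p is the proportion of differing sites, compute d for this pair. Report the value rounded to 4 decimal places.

0.1174

Differing sites — 1:U/A; 15:U/A; 16:C/U; 42:C/U; 45:A/C.
p = 5/46 = 0.108696.
d = −0.75 · ln(1 − (4/3)·0.108696) = −0.75 · ln(0.855072) = −0.75 · (-0.156570) = 0.1174.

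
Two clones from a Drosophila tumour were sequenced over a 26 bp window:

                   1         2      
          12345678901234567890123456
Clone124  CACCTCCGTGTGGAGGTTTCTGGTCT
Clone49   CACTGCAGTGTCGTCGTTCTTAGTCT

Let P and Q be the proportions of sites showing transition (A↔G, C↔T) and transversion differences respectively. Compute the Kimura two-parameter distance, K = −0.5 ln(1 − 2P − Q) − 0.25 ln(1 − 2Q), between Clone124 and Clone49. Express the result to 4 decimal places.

0.4680

Differing sites — 4:C/T (Ti); 5:T/G (Tv); 7:C/A (Tv); 12:G/C (Tv); 14:A/T (Tv); 15:G/C (Tv); 19:T/C (Ti); 20:C/T (Ti); 22:G/A (Ti).
Of the 9 differences, 4 transitions and 5 transversions over 26 sites: P = 4/26 = 0.153846, Q = 5/26 = 0.192308.
d = −0.5·ln(0.500000) − 0.25·ln(0.615384) = −0.5·(-0.693147) − 0.25·(-0.485509) = 0.4680.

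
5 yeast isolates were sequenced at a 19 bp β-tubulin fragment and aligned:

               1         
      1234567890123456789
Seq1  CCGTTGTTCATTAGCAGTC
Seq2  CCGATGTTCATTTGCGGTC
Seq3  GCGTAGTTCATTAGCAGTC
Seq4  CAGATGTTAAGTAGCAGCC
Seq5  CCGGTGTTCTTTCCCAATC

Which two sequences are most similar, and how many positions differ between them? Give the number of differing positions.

Pairwise Hamming distances:
  Seq1 vs Seq2: 3
  Seq1 vs Seq3: 2
  Seq1 vs Seq4: 5
  Seq1 vs Seq5: 5
  Seq2 vs Seq3: 5
  Seq2 vs Seq4: 6
  Seq2 vs Seq5: 6
  Seq3 vs Seq4: 7
  Seq3 vs Seq5: 7
  Seq4 vs Seq5: 9
The smallest is 2, between Seq1 and Seq3.

2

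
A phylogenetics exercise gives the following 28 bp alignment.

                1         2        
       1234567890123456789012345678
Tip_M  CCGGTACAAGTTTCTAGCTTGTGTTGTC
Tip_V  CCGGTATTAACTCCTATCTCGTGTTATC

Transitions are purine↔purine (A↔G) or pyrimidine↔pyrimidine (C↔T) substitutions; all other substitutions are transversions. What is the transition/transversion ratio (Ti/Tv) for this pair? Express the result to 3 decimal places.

3.000

Differing sites — 7:C/T (Ti); 8:A/T (Tv); 10:G/A (Ti); 11:T/C (Ti); 13:T/C (Ti); 17:G/T (Tv); 20:T/C (Ti); 26:G/A (Ti).
Of the 8 differences, 6 transitions and 2 transversions, so Ti/Tv = 6/2 = 3.000.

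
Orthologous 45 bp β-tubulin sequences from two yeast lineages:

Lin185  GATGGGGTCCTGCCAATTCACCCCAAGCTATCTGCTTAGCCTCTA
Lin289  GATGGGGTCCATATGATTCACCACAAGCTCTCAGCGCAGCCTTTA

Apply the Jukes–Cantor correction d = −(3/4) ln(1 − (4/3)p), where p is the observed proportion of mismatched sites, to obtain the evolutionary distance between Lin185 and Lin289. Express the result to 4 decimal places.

0.2958

The sequences differ at positions 11 (T/A), 12 (G/T), 13 (C/A), 14 (C/T), 15 (A/G), 23 (C/A), 30 (A/C), 33 (T/A), 36 (T/G), 37 (T/C), 43 (C/T).
p = 11/45 = 0.244444.
d = −0.75 · ln(1 − (4/3)·0.244444) = −0.75 · ln(0.674075) = −0.75 · (-0.394414) = 0.2958.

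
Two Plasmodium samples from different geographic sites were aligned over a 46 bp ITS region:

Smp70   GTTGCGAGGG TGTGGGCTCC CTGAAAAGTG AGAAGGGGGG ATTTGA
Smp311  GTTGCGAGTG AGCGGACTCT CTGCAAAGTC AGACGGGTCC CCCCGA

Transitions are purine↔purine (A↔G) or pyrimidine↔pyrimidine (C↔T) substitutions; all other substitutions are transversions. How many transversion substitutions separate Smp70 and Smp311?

9

Mismatches occur at site 9 (G↔T, transversion), site 11 (T↔A, transversion), site 13 (T↔C, transition), site 16 (G↔A, transition), site 20 (C↔T, transition), site 24 (A↔C, transversion), site 30 (G↔C, transversion), site 34 (A↔C, transversion), site 38 (G↔T, transversion), site 39 (G↔C, transversion), site 40 (G↔C, transversion), site 41 (A↔C, transversion), site 42 (T↔C, transition), site 43 (T↔C, transition), site 44 (T↔C, transition).
Of the 15 differences, 6 transitions and 9 transversions, so the answer is 9.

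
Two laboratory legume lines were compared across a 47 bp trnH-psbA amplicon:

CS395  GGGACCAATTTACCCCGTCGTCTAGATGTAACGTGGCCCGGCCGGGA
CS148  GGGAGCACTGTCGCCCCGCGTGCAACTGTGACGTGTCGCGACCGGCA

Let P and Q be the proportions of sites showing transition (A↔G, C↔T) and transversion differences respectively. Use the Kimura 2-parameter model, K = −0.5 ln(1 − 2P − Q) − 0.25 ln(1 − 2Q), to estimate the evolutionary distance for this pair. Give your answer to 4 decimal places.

0.4558

The sequences differ at positions 5 (C/G, transversion), 8 (A/C, transversion), 10 (T/G, transversion), 12 (A/C, transversion), 13 (C/G, transversion), 17 (G/C, transversion), 18 (T/G, transversion), 22 (C/G, transversion), 23 (T/C, transition), 25 (G/A, transition), 26 (A/C, transversion), 30 (A/G, transition), 36 (G/T, transversion), 38 (C/G, transversion), 41 (G/A, transition), 46 (G/C, transversion).
Of the 16 differences, 4 transitions and 12 transversions over 47 sites: P = 4/47 = 0.085106, Q = 12/47 = 0.255319.
d = −0.5·ln(0.574469) − 0.25·ln(0.489362) = −0.5·(-0.554309) − 0.25·(-0.714653) = 0.4558.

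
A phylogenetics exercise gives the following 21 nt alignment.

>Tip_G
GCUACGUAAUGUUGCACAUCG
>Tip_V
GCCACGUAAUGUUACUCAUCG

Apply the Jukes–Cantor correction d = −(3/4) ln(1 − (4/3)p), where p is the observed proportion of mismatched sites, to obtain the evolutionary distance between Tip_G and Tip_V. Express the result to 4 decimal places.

0.1585

The sequences differ at positions 3 (U/C), 14 (G/A), 16 (A/U).
p = 3/21 = 0.142857.
d = −0.75 · ln(1 − (4/3)·0.142857) = −0.75 · ln(0.809524) = −0.75 · (-0.211309) = 0.1585.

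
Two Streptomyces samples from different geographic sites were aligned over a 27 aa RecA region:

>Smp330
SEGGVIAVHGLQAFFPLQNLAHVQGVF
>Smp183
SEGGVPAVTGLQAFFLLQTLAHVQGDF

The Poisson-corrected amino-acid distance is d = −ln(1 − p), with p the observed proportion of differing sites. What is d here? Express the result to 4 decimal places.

0.2048

Mismatches occur at site 6 (I↔P), site 9 (H↔T), site 16 (P↔L), site 19 (N↔T), site 26 (V↔D).
p = 5/27 = 0.185185.
d = −ln(1 − 0.185185) = −ln(0.814815) = 0.2048.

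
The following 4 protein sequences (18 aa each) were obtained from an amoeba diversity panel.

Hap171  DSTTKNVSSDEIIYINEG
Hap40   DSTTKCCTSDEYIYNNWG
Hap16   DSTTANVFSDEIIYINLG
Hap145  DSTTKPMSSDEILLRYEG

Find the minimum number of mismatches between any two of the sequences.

3

Pairwise Hamming distances:
  Hap171 vs Hap40: 6
  Hap171 vs Hap16: 3
  Hap171 vs Hap145: 6
  Hap40 vs Hap16: 7
  Hap40 vs Hap145: 9
  Hap16 vs Hap145: 9
The smallest is 3, between Hap171 and Hap16.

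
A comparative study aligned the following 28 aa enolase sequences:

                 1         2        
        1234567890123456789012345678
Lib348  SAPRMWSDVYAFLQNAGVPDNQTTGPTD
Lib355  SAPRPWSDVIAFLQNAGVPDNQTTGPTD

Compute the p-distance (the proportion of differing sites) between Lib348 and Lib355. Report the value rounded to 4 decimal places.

0.0714

Mismatches occur at site 5 (M→P), site 10 (Y→I).
There are 2 differences over 28 sites, so p = 2/28 = 0.0714.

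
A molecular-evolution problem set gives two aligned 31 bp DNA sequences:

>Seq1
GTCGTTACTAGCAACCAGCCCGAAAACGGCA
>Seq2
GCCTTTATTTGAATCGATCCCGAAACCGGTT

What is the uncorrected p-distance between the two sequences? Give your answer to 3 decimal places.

0.355

Mismatches occur at site 2 (T→C), site 4 (G→T), site 8 (C→T), site 10 (A→T), site 12 (C→A), site 14 (A→T), site 16 (C→G), site 18 (G→T), site 26 (A→C), site 30 (C→T), site 31 (A→T).
There are 11 differences over 31 sites, so p = 11/31 = 0.355.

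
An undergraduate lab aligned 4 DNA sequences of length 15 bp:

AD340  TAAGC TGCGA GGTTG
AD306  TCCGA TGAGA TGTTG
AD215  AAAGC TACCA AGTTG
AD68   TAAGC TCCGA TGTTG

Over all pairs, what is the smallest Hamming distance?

Pairwise Hamming distances:
  AD340 vs AD306: 5
  AD340 vs AD215: 4
  AD340 vs AD68: 2
  AD306 vs AD215: 8
  AD306 vs AD68: 5
  AD215 vs AD68: 4
The smallest is 2, between AD340 and AD68.

2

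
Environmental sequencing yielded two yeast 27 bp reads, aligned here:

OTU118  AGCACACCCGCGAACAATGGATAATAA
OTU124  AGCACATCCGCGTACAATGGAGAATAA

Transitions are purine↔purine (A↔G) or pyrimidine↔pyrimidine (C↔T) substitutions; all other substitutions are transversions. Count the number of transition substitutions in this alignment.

1

The sequences differ at positions 7 (C/T, transition), 13 (A/T, transversion), 22 (T/G, transversion).
Of the 3 differences, 1 transition and 2 transversions, so the answer is 1.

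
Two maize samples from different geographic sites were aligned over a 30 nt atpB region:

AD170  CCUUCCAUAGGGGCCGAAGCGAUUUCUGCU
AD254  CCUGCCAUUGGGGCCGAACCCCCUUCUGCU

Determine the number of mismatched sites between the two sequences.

The sequences differ at positions 4 (U/G), 9 (A/U), 19 (G/C), 21 (G/C), 22 (A/C), 23 (U/C).
That gives 6 mismatches out of 30 aligned sites, so the Hamming distance is 6.

6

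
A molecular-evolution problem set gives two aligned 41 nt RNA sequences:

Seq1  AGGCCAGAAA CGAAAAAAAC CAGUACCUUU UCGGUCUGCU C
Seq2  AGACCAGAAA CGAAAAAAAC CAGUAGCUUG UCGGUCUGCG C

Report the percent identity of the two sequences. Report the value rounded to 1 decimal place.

Differing sites — 3:G/A; 26:C/G; 30:U/G; 40:U/G.
37 of the 41 sites match, so the percent identity is 37/41 × 100 = 90.2%.

90.2%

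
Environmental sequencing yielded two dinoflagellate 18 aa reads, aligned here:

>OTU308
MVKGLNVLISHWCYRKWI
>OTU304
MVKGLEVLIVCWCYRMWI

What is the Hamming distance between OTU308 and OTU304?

Mismatches occur at site 6 (N↔E), site 10 (S↔V), site 11 (H↔C), site 16 (K↔M).
That gives 4 mismatches out of 18 aligned sites, so the Hamming distance is 4.

4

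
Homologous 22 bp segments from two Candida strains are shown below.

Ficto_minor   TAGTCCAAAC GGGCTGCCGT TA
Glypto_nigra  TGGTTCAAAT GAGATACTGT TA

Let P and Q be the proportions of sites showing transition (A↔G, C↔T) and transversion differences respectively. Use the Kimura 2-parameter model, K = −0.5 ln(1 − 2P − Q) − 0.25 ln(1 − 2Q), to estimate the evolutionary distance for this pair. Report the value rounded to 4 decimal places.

The sequences differ at positions 2 (A/G, transition), 5 (C/T, transition), 10 (C/T, transition), 12 (G/A, transition), 14 (C/A, transversion), 16 (G/A, transition), 18 (C/T, transition).
Of the 7 differences, 6 transitions and 1 transversion over 22 sites: P = 6/22 = 0.272727, Q = 1/22 = 0.045455.
d = −0.5·ln(0.409091) − 0.25·ln(0.909090) = −0.5·(-0.893818) − 0.25·(-0.095311) = 0.4707.

0.4707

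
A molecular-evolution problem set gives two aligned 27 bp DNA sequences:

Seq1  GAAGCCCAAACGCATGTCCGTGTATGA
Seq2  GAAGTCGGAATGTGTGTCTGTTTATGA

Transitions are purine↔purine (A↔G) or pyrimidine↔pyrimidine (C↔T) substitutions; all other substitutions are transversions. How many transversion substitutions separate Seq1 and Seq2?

The sequences differ at positions 5 (C/T, transition), 7 (C/G, transversion), 8 (A/G, transition), 11 (C/T, transition), 13 (C/T, transition), 14 (A/G, transition), 19 (C/T, transition), 22 (G/T, transversion).
Of the 8 differences, 6 transitions and 2 transversions, so the answer is 2.

2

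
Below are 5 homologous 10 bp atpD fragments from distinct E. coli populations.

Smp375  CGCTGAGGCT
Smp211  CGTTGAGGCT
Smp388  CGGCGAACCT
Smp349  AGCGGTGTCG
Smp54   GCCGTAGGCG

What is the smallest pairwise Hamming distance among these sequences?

Pairwise Hamming distances:
  Smp375 vs Smp211: 1
  Smp375 vs Smp388: 4
  Smp375 vs Smp349: 5
  Smp375 vs Smp54: 5
  Smp211 vs Smp388: 4
  Smp211 vs Smp349: 6
  Smp211 vs Smp54: 6
  Smp388 vs Smp349: 7
  Smp388 vs Smp54: 8
  Smp349 vs Smp54: 5
The smallest is 1, between Smp375 and Smp211.

1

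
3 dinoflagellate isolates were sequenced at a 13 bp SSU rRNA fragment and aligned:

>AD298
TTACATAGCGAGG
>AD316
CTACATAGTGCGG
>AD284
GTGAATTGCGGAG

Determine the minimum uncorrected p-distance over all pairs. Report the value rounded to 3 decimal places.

Pairwise Hamming distances:
  AD298 vs AD316: 3
  AD298 vs AD284: 6
  AD316 vs AD284: 7
The smallest is 3 mismatches, between AD298 and AD316; p = 3/13 = 0.231.

0.231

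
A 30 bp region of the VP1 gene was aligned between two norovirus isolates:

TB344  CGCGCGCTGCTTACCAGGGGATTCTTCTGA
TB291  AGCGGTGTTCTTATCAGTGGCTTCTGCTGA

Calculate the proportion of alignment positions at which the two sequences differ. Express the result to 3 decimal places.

Differing sites — 1:C/A; 5:C/G; 6:G/T; 7:C/G; 9:G/T; 14:C/T; 18:G/T; 21:A/C; 26:T/G.
There are 9 differences over 30 sites, so p = 9/30 = 0.300.

0.300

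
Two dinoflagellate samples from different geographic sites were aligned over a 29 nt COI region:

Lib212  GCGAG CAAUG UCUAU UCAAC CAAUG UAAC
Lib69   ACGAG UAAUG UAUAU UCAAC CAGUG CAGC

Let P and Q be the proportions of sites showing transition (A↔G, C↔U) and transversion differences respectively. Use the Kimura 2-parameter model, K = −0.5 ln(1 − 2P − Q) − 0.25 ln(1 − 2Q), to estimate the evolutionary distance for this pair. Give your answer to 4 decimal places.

0.2563

Differing sites — 1:G/A (Ti); 6:C/U (Ti); 12:C/A (Tv); 23:A/G (Ti); 26:U/C (Ti); 28:A/G (Ti).
Of the 6 differences, 5 transitions and 1 transversion over 29 sites: P = 5/29 = 0.172414, Q = 1/29 = 0.034483.
d = −0.5·ln(0.620689) − 0.25·ln(0.931034) = −0.5·(-0.476925) − 0.25·(-0.071459) = 0.2563.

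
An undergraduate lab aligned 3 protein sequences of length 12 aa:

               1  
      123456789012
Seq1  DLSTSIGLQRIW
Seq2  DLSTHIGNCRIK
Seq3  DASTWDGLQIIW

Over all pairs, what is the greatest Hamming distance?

Pairwise Hamming distances:
  Seq1 vs Seq2: 4
  Seq1 vs Seq3: 4
  Seq2 vs Seq3: 7
The largest is 7, between Seq2 and Seq3.

7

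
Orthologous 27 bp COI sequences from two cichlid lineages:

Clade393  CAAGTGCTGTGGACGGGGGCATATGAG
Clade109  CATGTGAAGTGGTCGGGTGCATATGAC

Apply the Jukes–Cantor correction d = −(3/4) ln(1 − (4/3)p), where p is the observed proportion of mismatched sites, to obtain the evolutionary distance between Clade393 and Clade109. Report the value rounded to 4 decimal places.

0.2635

Mismatches occur at site 3 (A/T), site 7 (C/A), site 8 (T/A), site 13 (A/T), site 18 (G/T), site 27 (G/C).
p = 6/27 = 0.222222.
d = −0.75 · ln(1 − (4/3)·0.222222) = −0.75 · ln(0.703704) = −0.75 · (-0.351397) = 0.2635.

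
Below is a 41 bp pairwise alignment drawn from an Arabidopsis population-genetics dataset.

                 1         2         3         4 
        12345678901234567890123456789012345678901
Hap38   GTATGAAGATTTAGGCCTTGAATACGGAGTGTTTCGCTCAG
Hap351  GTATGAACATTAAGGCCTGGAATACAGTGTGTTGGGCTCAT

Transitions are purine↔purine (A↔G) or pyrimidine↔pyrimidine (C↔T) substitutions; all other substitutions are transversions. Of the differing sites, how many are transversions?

7

Differing sites — 8:G/C (Tv); 12:T/A (Tv); 19:T/G (Tv); 26:G/A (Ti); 28:A/T (Tv); 34:T/G (Tv); 35:C/G (Tv); 41:G/T (Tv).
Of the 8 differences, 1 transition and 7 transversions, so the answer is 7.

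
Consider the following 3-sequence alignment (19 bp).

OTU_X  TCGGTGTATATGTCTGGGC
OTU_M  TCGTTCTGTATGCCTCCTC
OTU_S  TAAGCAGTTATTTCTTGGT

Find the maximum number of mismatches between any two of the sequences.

Pairwise Hamming distances:
  OTU_X vs OTU_M: 7
  OTU_X vs OTU_S: 9
  OTU_M vs OTU_S: 13
The largest is 13, between OTU_M and OTU_S.

13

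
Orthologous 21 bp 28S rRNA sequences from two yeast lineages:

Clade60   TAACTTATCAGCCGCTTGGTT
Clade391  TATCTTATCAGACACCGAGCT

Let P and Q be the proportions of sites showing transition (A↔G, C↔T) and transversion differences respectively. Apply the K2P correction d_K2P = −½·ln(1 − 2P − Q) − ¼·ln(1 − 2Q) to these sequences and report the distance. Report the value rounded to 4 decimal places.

0.4551

The sequences differ at positions 3 (A/T, transversion), 12 (C/A, transversion), 14 (G/A, transition), 16 (T/C, transition), 17 (T/G, transversion), 18 (G/A, transition), 20 (T/C, transition).
Of the 7 differences, 4 transitions and 3 transversions over 21 sites: P = 4/21 = 0.190476, Q = 3/21 = 0.142857.
d = −0.5·ln(0.476191) − 0.25·ln(0.714286) = −0.5·(-0.741936) − 0.25·(-0.336472) = 0.4551.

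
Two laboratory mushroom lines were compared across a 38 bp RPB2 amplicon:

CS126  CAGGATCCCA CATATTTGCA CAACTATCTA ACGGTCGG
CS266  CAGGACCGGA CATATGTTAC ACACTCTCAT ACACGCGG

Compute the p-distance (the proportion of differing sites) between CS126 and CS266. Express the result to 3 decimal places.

The sequences differ at positions 6 (T/C), 8 (C/G), 9 (C/G), 16 (T/G), 18 (G/T), 19 (C/A), 20 (A/C), 21 (C/A), 22 (A/C), 26 (A/C), 29 (T/A), 30 (A/T), 33 (G/A), 34 (G/C), 35 (T/G).
There are 15 differences over 38 sites, so p = 15/38 = 0.395.

0.395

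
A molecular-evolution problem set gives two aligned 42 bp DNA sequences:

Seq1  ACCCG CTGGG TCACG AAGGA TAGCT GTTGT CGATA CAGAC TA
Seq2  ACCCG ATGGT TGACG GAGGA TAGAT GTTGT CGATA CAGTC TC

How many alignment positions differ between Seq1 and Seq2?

7

The sequences differ at positions 6 (C/A), 10 (G/T), 12 (C/G), 16 (A/G), 24 (C/A), 39 (A/T), 42 (A/C).
That gives 7 mismatches out of 42 aligned sites, so the Hamming distance is 7.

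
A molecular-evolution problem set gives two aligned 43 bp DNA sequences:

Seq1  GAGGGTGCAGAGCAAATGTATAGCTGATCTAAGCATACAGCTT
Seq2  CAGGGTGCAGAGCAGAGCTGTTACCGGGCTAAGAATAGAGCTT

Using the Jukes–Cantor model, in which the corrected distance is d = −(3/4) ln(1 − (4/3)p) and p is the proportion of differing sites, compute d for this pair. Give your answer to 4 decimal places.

0.3490

Differing sites — 1:G/C; 15:A/G; 17:T/G; 18:G/C; 20:A/G; 22:A/T; 23:G/A; 25:T/C; 27:A/G; 28:T/G; 34:C/A; 38:C/G.
p = 12/43 = 0.279070.
d = −0.75 · ln(1 − (4/3)·0.279070) = −0.75 · ln(0.627907) = −0.75 · (-0.465363) = 0.3490.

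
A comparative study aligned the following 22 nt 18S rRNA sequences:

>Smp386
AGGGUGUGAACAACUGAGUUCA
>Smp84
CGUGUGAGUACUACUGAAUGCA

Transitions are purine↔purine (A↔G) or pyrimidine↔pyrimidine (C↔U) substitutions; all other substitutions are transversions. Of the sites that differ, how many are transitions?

Differing sites — 1:A/C (Tv); 3:G/U (Tv); 7:U/A (Tv); 9:A/U (Tv); 12:A/U (Tv); 18:G/A (Ti); 20:U/G (Tv).
Of the 7 differences, 1 transition and 6 transversions, so the answer is 1.

1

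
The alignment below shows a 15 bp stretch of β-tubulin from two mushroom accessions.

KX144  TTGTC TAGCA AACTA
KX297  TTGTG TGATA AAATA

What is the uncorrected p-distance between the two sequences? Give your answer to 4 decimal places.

The sequences differ at positions 5 (C/G), 7 (A/G), 8 (G/A), 9 (C/T), 13 (C/A).
There are 5 differences over 15 sites, so p = 5/15 = 0.3333.

0.3333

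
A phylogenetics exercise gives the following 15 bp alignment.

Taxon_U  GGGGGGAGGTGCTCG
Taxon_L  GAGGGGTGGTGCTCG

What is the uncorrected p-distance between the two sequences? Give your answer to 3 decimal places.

0.133

The sequences differ at positions 2 (G/A), 7 (A/T).
There are 2 differences over 15 sites, so p = 2/15 = 0.133.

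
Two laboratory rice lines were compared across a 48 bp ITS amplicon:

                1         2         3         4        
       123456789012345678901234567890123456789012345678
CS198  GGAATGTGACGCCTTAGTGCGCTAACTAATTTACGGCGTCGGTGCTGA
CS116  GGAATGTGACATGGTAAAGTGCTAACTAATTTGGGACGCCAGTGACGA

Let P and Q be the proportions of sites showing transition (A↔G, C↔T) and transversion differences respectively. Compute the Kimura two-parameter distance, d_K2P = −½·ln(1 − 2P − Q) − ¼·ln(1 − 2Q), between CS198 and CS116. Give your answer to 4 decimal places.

0.3846

The sequences differ at positions 11 (G/A, transition), 12 (C/T, transition), 13 (C/G, transversion), 14 (T/G, transversion), 17 (G/A, transition), 18 (T/A, transversion), 20 (C/T, transition), 33 (A/G, transition), 34 (C/G, transversion), 36 (G/A, transition), 39 (T/C, transition), 41 (G/A, transition), 45 (C/A, transversion), 46 (T/C, transition).
Of the 14 differences, 9 transitions and 5 transversions over 48 sites: P = 9/48 = 0.187500, Q = 5/48 = 0.104167.
d = −0.5·ln(0.520833) − 0.25·ln(0.791666) = −0.5·(-0.652326) − 0.25·(-0.233616) = 0.3846.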